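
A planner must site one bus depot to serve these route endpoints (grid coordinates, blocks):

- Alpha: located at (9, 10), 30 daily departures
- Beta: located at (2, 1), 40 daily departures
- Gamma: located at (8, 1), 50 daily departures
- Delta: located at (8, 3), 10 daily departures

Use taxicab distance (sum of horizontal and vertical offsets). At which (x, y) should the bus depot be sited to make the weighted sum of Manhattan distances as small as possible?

(8, 1)

Manhattan distance separates: Σwᵢ(|x−xᵢ|+|y−yᵢ|) = Σwᵢ|x−xᵢ| + Σwᵢ|y−yᵢ|, so x and y are optimised independently as 1-D weighted medians.
Total weight W = 130; half = 65.
x-coordinate, sorted with cumulative weight:
  x=2 (Beta, w=40) cum 40
  x=8 (Gamma, w=50) cum 90  ← median
  x=8 (Delta, w=10) cum 100
  x=9 (Alpha, w=30) cum 130
⇒ x* = 8
y-coordinate, sorted with cumulative weight:
  y=1 (Beta, w=40) cum 40
  y=1 (Gamma, w=50) cum 90  ← median
  y=3 (Delta, w=10) cum 100
  y=10 (Alpha, w=30) cum 130
⇒ y* = 1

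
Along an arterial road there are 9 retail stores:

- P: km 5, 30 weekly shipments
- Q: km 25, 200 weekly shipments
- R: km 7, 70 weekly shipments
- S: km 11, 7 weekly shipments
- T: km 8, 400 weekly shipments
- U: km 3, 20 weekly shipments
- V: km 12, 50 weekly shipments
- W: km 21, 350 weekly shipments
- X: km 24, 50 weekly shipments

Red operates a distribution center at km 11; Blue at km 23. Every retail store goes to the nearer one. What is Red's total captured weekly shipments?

The indifferent point is the midpoint (11+23)/2 = 17; retail stores left of it (closer to Red at 11) go to Red, those right go to Blue.
  U at 3 (w=20) → Red
  P at 5 (w=30) → Red
  R at 7 (w=70) → Red
  T at 8 (w=400) → Red
  S at 11 (w=7) → Red
  V at 12 (w=50) → Red
  W at 21 (w=350) → Blue
  X at 24 (w=50) → Blue
  Q at 25 (w=200) → Blue
Red captures 577; Blue captures 600.

577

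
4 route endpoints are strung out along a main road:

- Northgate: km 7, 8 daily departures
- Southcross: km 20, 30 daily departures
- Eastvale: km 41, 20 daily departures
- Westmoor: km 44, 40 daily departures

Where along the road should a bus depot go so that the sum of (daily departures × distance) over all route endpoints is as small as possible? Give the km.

x = 41

For a sum of weighted absolute distances on a line, the optimum is the weighted median (not the mean). Total weight W = 98; half-weight = 49.
Sort by position and accumulate weight:
  km 7 (Northgate, w=8) → cum 8
  km 20 (Southcross, w=30) → cum 38
  km 41 (Eastvale, w=20) → cum 58  ≥ 49 → median here
  km 44 (Westmoor, w=40) → cum 98
Optimal location: km 41.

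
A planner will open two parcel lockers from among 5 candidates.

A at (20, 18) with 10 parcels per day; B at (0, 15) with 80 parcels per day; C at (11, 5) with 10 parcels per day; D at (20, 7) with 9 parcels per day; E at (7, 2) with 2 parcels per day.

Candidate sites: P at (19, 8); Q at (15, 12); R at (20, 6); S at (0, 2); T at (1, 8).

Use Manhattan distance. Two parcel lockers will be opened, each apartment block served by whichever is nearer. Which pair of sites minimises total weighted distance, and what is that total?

{R, T}, total 893

Evaluate every pair (each demand assigned to the nearer of the two):
  {R, T}: total = 893
  {P, T}: total = 902
  {Q, T}: total = 974
  {S, T}: total = 1254
  {R, S}: total = 1283
  {P, S}: total = 1292
  {Q, S}: total = 1364
  {Q, R}: total = 1693
  {P, Q}: total = 1714
  {P, R}: total = 2333
Best pair: {R, T} with total 893.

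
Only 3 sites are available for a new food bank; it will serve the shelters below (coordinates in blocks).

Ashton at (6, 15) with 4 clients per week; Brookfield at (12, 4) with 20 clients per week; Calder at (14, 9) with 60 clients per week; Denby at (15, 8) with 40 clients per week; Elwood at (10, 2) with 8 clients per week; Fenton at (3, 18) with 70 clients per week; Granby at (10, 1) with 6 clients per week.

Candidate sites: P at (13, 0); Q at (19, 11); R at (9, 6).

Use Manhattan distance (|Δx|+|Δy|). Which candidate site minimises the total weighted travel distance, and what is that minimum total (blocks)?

R, total 2284 blocks

Total weighted distance at each candidate:
  P (13, 0): total = 3212
  Q (19, 11): total = 2916
  R (9, 6): total = 2284
Minimum is at R with total 2284 blocks.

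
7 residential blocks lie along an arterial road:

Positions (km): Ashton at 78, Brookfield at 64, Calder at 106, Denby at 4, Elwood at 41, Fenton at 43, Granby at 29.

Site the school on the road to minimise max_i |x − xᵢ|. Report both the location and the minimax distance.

location 55, max distance 51

The 1-center on a line is the midpoint of the two extreme points: leftmost at 4, rightmost at 106.
Optimal location = (4 + 106)/2 = 55; maximum distance = (106 − 4)/2 = 51.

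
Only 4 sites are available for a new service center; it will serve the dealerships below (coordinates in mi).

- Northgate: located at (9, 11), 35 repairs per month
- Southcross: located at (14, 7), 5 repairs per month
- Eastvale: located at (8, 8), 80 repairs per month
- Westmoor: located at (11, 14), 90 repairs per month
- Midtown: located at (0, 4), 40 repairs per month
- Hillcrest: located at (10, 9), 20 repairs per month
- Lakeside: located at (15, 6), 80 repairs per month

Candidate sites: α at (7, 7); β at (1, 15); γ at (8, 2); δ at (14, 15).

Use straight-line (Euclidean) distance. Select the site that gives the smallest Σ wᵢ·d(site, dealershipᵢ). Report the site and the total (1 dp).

Total weighted distance at each candidate:
  α (7, 7): total = 2052.0
  β (1, 15): total = 4075.4
  γ (8, 2): total = 3069.7
  δ (14, 15): total = 2867.1
Minimum is at α with total 2052.0 mi.

α, total 2052.0 mi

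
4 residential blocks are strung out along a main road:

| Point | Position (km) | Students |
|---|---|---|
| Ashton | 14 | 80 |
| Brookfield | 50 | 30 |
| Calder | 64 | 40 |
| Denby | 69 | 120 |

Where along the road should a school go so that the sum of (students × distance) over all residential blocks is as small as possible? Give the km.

x = 64

For a sum of weighted absolute distances on a line, the optimum is the weighted median (not the mean). Total weight W = 270; half-weight = 135.
Sort by position and accumulate weight:
  km 14 (Ashton, w=80) → cum 80
  km 50 (Brookfield, w=30) → cum 110
  km 64 (Calder, w=40) → cum 150  ≥ 135 → median here
  km 69 (Denby, w=120) → cum 270
Optimal location: km 64.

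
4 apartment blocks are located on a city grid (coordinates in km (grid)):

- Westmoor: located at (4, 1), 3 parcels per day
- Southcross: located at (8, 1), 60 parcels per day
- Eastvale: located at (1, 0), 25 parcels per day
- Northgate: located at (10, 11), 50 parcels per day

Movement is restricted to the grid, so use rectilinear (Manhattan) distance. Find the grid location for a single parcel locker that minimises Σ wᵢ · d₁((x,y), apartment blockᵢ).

Manhattan distance separates: Σwᵢ(|x−xᵢ|+|y−yᵢ|) = Σwᵢ|x−xᵢ| + Σwᵢ|y−yᵢ|, so x and y are optimised independently as 1-D weighted medians.
Total weight W = 138; half = 69.
x-coordinate, sorted with cumulative weight:
  x=1 (Eastvale, w=25) cum 25
  x=4 (Westmoor, w=3) cum 28
  x=8 (Southcross, w=60) cum 88  ← median
  x=10 (Northgate, w=50) cum 138
⇒ x* = 8
y-coordinate, sorted with cumulative weight:
  y=0 (Eastvale, w=25) cum 25
  y=1 (Westmoor, w=3) cum 28
  y=1 (Southcross, w=60) cum 88  ← median
  y=11 (Northgate, w=50) cum 138
⇒ y* = 1

(8, 1)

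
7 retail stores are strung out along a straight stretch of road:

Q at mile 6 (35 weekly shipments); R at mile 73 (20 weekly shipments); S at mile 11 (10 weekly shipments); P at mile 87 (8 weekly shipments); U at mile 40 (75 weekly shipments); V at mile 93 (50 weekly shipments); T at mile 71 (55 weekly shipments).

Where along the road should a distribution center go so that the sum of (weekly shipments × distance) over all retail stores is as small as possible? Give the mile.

For a sum of weighted absolute distances on a line, the optimum is the weighted median (not the mean). Total weight W = 253; half-weight = 126.5.
Sort by position and accumulate weight:
  mile 6 (Q, w=35) → cum 35
  mile 11 (S, w=10) → cum 45
  mile 40 (U, w=75) → cum 120
  mile 71 (T, w=55) → cum 175  ≥ 126.5 → median here
  mile 73 (R, w=20) → cum 195
  mile 87 (P, w=8) → cum 203
  mile 93 (V, w=50) → cum 253
Optimal location: mile 71.

x = 71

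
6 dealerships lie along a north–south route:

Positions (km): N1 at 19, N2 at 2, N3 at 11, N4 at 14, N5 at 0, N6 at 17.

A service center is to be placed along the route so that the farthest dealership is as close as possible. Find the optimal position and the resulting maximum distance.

The 1-center on a line is the midpoint of the two extreme points: leftmost at 0, rightmost at 19.
Optimal location = (0 + 19)/2 = 9.5; maximum distance = (19 − 0)/2 = 9.5.

location 9.5, max distance 9.5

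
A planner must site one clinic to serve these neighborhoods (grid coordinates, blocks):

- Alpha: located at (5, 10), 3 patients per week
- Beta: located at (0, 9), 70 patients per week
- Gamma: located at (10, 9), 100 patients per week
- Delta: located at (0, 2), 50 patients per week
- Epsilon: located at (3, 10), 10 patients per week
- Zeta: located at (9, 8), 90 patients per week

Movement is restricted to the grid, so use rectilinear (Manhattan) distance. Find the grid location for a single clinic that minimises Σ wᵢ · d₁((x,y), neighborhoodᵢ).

Manhattan distance separates: Σwᵢ(|x−xᵢ|+|y−yᵢ|) = Σwᵢ|x−xᵢ| + Σwᵢ|y−yᵢ|, so x and y are optimised independently as 1-D weighted medians.
Total weight W = 323; half = 161.5.
x-coordinate, sorted with cumulative weight:
  x=0 (Beta, w=70) cum 70
  x=0 (Delta, w=50) cum 120
  x=3 (Epsilon, w=10) cum 130
  x=5 (Alpha, w=3) cum 133
  x=9 (Zeta, w=90) cum 223  ← median
  x=10 (Gamma, w=100) cum 323
⇒ x* = 9
y-coordinate, sorted with cumulative weight:
  y=2 (Delta, w=50) cum 50
  y=8 (Zeta, w=90) cum 140
  y=9 (Beta, w=70) cum 210  ← median
  y=9 (Gamma, w=100) cum 310
  y=10 (Alpha, w=3) cum 313
  y=10 (Epsilon, w=10) cum 323
⇒ y* = 9

(9, 9)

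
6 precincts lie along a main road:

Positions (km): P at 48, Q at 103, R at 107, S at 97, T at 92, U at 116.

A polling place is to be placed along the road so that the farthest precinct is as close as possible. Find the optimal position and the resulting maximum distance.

The 1-center on a line is the midpoint of the two extreme points: leftmost at 48, rightmost at 116.
Optimal location = (48 + 116)/2 = 82; maximum distance = (116 − 48)/2 = 34.

location 82, max distance 34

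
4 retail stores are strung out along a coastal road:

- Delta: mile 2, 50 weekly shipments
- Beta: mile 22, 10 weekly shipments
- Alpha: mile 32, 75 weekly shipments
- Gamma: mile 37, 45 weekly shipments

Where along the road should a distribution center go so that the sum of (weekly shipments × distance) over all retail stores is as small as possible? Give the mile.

For a sum of weighted absolute distances on a line, the optimum is the weighted median (not the mean). Total weight W = 180; half-weight = 90.
Sort by position and accumulate weight:
  mile 2 (Delta, w=50) → cum 50
  mile 22 (Beta, w=10) → cum 60
  mile 32 (Alpha, w=75) → cum 135  ≥ 90 → median here
  mile 37 (Gamma, w=45) → cum 180
Optimal location: mile 32.

x = 32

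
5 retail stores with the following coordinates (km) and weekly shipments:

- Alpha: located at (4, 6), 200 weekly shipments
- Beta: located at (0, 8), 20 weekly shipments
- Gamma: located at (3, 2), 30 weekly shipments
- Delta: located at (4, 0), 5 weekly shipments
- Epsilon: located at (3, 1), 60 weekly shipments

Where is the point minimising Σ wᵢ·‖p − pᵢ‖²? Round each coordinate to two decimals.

The minimiser of Σwᵢ‖p−pᵢ‖² is the weighted centroid p* = (Σwᵢpᵢ)/(Σwᵢ).
Σwᵢ = 315.
Σwᵢxᵢ = 200·4 + 20·0 + 30·3 + 5·4 + 60·3 = 1090.
Σwᵢyᵢ = 200·6 + 20·8 + 30·2 + 5·0 + 60·1 = 1480.
x* = 1090/315 = 3.46, y* = 1480/315 = 4.70.

(3.46, 4.70)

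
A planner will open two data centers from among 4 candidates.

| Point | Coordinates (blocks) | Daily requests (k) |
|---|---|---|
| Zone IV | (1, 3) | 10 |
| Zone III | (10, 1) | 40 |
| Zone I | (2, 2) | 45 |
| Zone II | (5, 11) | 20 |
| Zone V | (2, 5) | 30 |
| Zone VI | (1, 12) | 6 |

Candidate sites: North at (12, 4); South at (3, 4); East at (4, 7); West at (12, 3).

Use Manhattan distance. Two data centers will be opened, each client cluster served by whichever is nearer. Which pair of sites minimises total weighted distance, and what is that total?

{South, West}, total 625

Evaluate every pair (each demand assigned to the nearer of the two):
  {South, West}: total = 625
  {North, South}: total = 665
  {South, East}: total = 773
  {East, West}: total = 813
  {North, East}: total = 853
  {North, West}: total = 1489
Best pair: {South, West} with total 625.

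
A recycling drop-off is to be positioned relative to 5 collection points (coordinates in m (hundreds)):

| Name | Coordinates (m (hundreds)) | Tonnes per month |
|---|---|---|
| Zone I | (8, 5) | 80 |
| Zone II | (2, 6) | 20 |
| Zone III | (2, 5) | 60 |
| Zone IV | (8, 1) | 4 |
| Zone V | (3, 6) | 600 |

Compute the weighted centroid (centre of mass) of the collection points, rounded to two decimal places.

The minimiser of Σwᵢ‖p−pᵢ‖² is the weighted centroid p* = (Σwᵢpᵢ)/(Σwᵢ).
Σwᵢ = 764.
Σwᵢxᵢ = 80·8 + 20·2 + 60·2 + 4·8 + 600·3 = 2632.
Σwᵢyᵢ = 80·5 + 20·6 + 60·5 + 4·1 + 600·6 = 4424.
x* = 2632/764 = 3.45, y* = 4424/764 = 5.79.

(3.45, 5.79)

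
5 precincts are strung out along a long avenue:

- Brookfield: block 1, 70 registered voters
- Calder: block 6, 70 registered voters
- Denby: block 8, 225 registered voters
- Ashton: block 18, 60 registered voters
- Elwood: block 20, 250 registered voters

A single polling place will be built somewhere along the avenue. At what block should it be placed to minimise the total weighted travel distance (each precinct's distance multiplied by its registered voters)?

For a sum of weighted absolute distances on a line, the optimum is the weighted median (not the mean). Total weight W = 675; half-weight = 337.5.
Sort by position and accumulate weight:
  block 1 (Brookfield, w=70) → cum 70
  block 6 (Calder, w=70) → cum 140
  block 8 (Denby, w=225) → cum 365  ≥ 337.5 → median here
  block 18 (Ashton, w=60) → cum 425
  block 20 (Elwood, w=250) → cum 675
Optimal location: block 8.

x = 8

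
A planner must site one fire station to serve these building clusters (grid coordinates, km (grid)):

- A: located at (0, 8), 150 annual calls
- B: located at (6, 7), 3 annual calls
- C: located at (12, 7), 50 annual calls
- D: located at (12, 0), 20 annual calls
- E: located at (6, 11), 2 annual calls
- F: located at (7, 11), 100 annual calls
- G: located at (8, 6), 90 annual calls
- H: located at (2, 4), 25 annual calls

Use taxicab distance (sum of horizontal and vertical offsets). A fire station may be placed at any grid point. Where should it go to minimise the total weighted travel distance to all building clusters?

Manhattan distance separates: Σwᵢ(|x−xᵢ|+|y−yᵢ|) = Σwᵢ|x−xᵢ| + Σwᵢ|y−yᵢ|, so x and y are optimised independently as 1-D weighted medians.
Total weight W = 440; half = 220.
x-coordinate, sorted with cumulative weight:
  x=0 (A, w=150) cum 150
  x=2 (H, w=25) cum 175
  x=6 (B, w=3) cum 178
  x=6 (E, w=2) cum 180
  x=7 (F, w=100) cum 280  ← median
  x=8 (G, w=90) cum 370
  x=12 (C, w=50) cum 420
  x=12 (D, w=20) cum 440
⇒ x* = 7
y-coordinate, sorted with cumulative weight:
  y=0 (D, w=20) cum 20
  y=4 (H, w=25) cum 45
  y=6 (G, w=90) cum 135
  y=7 (B, w=3) cum 138
  y=7 (C, w=50) cum 188
  y=8 (A, w=150) cum 338  ← median
  y=11 (E, w=2) cum 340
  y=11 (F, w=100) cum 440
⇒ y* = 8

(7, 8)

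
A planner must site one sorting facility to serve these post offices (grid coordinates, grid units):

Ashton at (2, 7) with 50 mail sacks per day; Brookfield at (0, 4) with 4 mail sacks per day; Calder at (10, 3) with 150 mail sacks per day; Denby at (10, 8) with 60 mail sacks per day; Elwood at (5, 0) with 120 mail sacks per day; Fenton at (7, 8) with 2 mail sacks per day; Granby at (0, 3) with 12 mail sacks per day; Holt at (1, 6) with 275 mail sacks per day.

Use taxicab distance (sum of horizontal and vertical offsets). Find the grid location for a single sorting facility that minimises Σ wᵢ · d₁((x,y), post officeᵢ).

Manhattan distance separates: Σwᵢ(|x−xᵢ|+|y−yᵢ|) = Σwᵢ|x−xᵢ| + Σwᵢ|y−yᵢ|, so x and y are optimised independently as 1-D weighted medians.
Total weight W = 673; half = 336.5.
x-coordinate, sorted with cumulative weight:
  x=0 (Brookfield, w=4) cum 4
  x=0 (Granby, w=12) cum 16
  x=1 (Holt, w=275) cum 291
  x=2 (Ashton, w=50) cum 341  ← median
  x=5 (Elwood, w=120) cum 461
  x=7 (Fenton, w=2) cum 463
  x=10 (Calder, w=150) cum 613
  x=10 (Denby, w=60) cum 673
⇒ x* = 2
y-coordinate, sorted with cumulative weight:
  y=0 (Elwood, w=120) cum 120
  y=3 (Calder, w=150) cum 270
  y=3 (Granby, w=12) cum 282
  y=4 (Brookfield, w=4) cum 286
  y=6 (Holt, w=275) cum 561  ← median
  y=7 (Ashton, w=50) cum 611
  y=8 (Denby, w=60) cum 671
  y=8 (Fenton, w=2) cum 673
⇒ y* = 6

(2, 6)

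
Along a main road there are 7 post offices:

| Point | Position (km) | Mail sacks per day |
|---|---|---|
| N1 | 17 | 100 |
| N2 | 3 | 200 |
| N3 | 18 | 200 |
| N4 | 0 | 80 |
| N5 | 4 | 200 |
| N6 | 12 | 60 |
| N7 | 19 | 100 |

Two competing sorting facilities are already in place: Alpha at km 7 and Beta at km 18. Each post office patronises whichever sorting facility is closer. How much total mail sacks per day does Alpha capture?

The indifferent point is the midpoint (7+18)/2 = 12.5; post offices left of it (closer to Alpha at 7) go to Alpha, those right go to Beta.
  N4 at 0 (w=80) → Alpha
  N2 at 3 (w=200) → Alpha
  N5 at 4 (w=200) → Alpha
  N6 at 12 (w=60) → Alpha
  N1 at 17 (w=100) → Beta
  N3 at 18 (w=200) → Beta
  N7 at 19 (w=100) → Beta
Alpha captures 540; Beta captures 400.

540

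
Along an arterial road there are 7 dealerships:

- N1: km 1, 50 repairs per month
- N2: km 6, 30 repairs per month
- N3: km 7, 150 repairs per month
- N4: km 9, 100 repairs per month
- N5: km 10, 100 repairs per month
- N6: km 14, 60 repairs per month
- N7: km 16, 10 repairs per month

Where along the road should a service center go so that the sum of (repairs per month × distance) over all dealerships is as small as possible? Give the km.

For a sum of weighted absolute distances on a line, the optimum is the weighted median (not the mean). Total weight W = 500; half-weight = 250.
Sort by position and accumulate weight:
  km 1 (N1, w=50) → cum 50
  km 6 (N2, w=30) → cum 80
  km 7 (N3, w=150) → cum 230
  km 9 (N4, w=100) → cum 330  ≥ 250 → median here
  km 10 (N5, w=100) → cum 430
  km 14 (N6, w=60) → cum 490
  km 16 (N7, w=10) → cum 500
Optimal location: km 9.

x = 9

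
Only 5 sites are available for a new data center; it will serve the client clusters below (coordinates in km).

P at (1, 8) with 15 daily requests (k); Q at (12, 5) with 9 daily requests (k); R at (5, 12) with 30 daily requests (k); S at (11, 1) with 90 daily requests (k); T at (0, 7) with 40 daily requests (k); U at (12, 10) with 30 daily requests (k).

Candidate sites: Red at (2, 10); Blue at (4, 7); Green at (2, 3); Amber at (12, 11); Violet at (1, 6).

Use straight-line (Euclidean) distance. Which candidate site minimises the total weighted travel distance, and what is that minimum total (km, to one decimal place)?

Blue, total 1520.7 km

Total weighted distance at each candidate:
  Red (2, 10): total = 1832.1
  Blue (4, 7): total = 1520.7
  Green (2, 3): total = 1827.7
  Amber (12, 11): total = 1877.6
  Violet (1, 6): total = 1759.7
Minimum is at Blue with total 1520.7 km.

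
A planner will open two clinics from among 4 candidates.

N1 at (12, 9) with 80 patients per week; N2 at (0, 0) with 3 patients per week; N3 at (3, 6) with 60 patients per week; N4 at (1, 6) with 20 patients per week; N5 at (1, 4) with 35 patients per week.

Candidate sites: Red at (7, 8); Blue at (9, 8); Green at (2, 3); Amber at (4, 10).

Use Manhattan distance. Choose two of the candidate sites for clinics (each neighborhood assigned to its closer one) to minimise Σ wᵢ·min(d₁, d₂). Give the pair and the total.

{Blue, Green}, total 725

Evaluate every pair (each demand assigned to the nearer of the two):
  {Blue, Green}: total = 725
  {Red, Green}: total = 885
  {Blue, Amber}: total = 1117
  {Green, Amber}: total = 1125
  {Red, Blue}: total = 1235
  {Red, Amber}: total = 1277
Best pair: {Blue, Green} with total 725.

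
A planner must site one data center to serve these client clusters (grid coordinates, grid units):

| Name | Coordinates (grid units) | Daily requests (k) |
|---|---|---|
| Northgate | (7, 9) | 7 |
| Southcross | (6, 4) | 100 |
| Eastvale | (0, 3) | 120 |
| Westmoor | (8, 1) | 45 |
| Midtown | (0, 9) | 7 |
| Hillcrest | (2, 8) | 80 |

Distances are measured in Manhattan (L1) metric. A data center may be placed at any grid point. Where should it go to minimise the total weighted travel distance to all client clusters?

(2, 4)

Manhattan distance separates: Σwᵢ(|x−xᵢ|+|y−yᵢ|) = Σwᵢ|x−xᵢ| + Σwᵢ|y−yᵢ|, so x and y are optimised independently as 1-D weighted medians.
Total weight W = 359; half = 179.5.
x-coordinate, sorted with cumulative weight:
  x=0 (Eastvale, w=120) cum 120
  x=0 (Midtown, w=7) cum 127
  x=2 (Hillcrest, w=80) cum 207  ← median
  x=6 (Southcross, w=100) cum 307
  x=7 (Northgate, w=7) cum 314
  x=8 (Westmoor, w=45) cum 359
⇒ x* = 2
y-coordinate, sorted with cumulative weight:
  y=1 (Westmoor, w=45) cum 45
  y=3 (Eastvale, w=120) cum 165
  y=4 (Southcross, w=100) cum 265  ← median
  y=8 (Hillcrest, w=80) cum 345
  y=9 (Northgate, w=7) cum 352
  y=9 (Midtown, w=7) cum 359
⇒ y* = 4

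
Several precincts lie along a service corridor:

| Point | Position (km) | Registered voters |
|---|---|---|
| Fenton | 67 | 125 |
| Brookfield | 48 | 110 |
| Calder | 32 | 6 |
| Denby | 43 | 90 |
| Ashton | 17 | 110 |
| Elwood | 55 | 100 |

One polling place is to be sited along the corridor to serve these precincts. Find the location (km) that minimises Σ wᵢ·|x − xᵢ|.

For a sum of weighted absolute distances on a line, the optimum is the weighted median (not the mean). Total weight W = 541; half-weight = 270.5.
Sort by position and accumulate weight:
  km 17 (Ashton, w=110) → cum 110
  km 32 (Calder, w=6) → cum 116
  km 43 (Denby, w=90) → cum 206
  km 48 (Brookfield, w=110) → cum 316  ≥ 270.5 → median here
  km 55 (Elwood, w=100) → cum 416
  km 67 (Fenton, w=125) → cum 541
Optimal location: km 48.

x = 48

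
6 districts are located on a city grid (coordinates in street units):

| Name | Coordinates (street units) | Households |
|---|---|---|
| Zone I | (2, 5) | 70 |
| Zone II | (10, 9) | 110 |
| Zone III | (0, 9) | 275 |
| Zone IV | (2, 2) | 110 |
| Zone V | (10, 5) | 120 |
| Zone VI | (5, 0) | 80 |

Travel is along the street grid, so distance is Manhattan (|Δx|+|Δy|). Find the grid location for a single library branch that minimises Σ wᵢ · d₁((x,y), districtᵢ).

Manhattan distance separates: Σwᵢ(|x−xᵢ|+|y−yᵢ|) = Σwᵢ|x−xᵢ| + Σwᵢ|y−yᵢ|, so x and y are optimised independently as 1-D weighted medians.
Total weight W = 765; half = 382.5.
x-coordinate, sorted with cumulative weight:
  x=0 (Zone III, w=275) cum 275
  x=2 (Zone I, w=70) cum 345
  x=2 (Zone IV, w=110) cum 455  ← median
  x=5 (Zone VI, w=80) cum 535
  x=10 (Zone II, w=110) cum 645
  x=10 (Zone V, w=120) cum 765
⇒ x* = 2
y-coordinate, sorted with cumulative weight:
  y=0 (Zone VI, w=80) cum 80
  y=2 (Zone IV, w=110) cum 190
  y=5 (Zone I, w=70) cum 260
  y=5 (Zone V, w=120) cum 380
  y=9 (Zone II, w=110) cum 490  ← median
  y=9 (Zone III, w=275) cum 765
⇒ y* = 9

(2, 9)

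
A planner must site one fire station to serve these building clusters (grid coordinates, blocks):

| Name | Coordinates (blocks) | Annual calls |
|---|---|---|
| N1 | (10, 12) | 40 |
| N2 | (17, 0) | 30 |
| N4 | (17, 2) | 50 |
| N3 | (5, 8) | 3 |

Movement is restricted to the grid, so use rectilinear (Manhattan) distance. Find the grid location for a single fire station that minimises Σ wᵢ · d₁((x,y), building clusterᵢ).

(17, 2)

Manhattan distance separates: Σwᵢ(|x−xᵢ|+|y−yᵢ|) = Σwᵢ|x−xᵢ| + Σwᵢ|y−yᵢ|, so x and y are optimised independently as 1-D weighted medians.
Total weight W = 123; half = 61.5.
x-coordinate, sorted with cumulative weight:
  x=5 (N3, w=3) cum 3
  x=10 (N1, w=40) cum 43
  x=17 (N2, w=30) cum 73  ← median
  x=17 (N4, w=50) cum 123
⇒ x* = 17
y-coordinate, sorted with cumulative weight:
  y=0 (N2, w=30) cum 30
  y=2 (N4, w=50) cum 80  ← median
  y=8 (N3, w=3) cum 83
  y=12 (N1, w=40) cum 123
⇒ y* = 2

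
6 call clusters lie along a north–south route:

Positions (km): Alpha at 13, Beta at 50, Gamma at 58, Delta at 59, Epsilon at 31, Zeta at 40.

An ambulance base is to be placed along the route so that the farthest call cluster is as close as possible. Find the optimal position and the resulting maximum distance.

location 36, max distance 23

The 1-center on a line is the midpoint of the two extreme points: leftmost at 13, rightmost at 59.
Optimal location = (13 + 59)/2 = 36; maximum distance = (59 − 13)/2 = 23.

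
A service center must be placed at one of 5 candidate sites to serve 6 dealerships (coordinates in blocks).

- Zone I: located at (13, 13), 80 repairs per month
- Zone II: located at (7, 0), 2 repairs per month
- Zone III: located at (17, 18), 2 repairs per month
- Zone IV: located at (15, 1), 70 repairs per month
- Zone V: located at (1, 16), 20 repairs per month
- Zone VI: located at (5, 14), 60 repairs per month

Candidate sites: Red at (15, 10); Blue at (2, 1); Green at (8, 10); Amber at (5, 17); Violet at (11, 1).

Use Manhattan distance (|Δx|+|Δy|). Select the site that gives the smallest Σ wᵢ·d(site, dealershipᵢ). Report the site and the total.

Total weighted distance at each candidate:
  Red (15, 10): total = 2326
  Blue (2, 1): total = 4106
  Green (8, 10): total = 2496
  Amber (5, 17): total = 3124
  Violet (11, 1): total = 3096
Minimum is at Red with total 2326 blocks.

Red, total 2326 blocks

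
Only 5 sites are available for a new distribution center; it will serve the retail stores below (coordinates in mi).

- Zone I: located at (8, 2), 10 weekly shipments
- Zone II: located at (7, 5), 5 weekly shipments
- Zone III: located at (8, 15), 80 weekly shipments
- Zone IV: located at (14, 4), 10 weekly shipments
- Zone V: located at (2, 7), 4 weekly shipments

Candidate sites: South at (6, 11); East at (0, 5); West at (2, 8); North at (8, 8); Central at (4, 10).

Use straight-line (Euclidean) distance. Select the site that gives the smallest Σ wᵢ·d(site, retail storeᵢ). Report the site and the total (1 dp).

South, total 609.3 mi

Total weighted distance at each candidate:
  South (6, 11): total = 609.3
  East (0, 5): total = 1296.6
  West (2, 8): total = 982.1
  North (8, 8): total = 732.3
  Central (4, 10): total = 761.9
Minimum is at South with total 609.3 mi.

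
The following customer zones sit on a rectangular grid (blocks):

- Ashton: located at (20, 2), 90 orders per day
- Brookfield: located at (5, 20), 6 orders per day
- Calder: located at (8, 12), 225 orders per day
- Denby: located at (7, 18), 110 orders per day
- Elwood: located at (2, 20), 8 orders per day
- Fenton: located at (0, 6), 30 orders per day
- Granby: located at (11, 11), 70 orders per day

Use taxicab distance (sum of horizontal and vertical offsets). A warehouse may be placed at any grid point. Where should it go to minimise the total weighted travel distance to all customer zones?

Manhattan distance separates: Σwᵢ(|x−xᵢ|+|y−yᵢ|) = Σwᵢ|x−xᵢ| + Σwᵢ|y−yᵢ|, so x and y are optimised independently as 1-D weighted medians.
Total weight W = 539; half = 269.5.
x-coordinate, sorted with cumulative weight:
  x=0 (Fenton, w=30) cum 30
  x=2 (Elwood, w=8) cum 38
  x=5 (Brookfield, w=6) cum 44
  x=7 (Denby, w=110) cum 154
  x=8 (Calder, w=225) cum 379  ← median
  x=11 (Granby, w=70) cum 449
  x=20 (Ashton, w=90) cum 539
⇒ x* = 8
y-coordinate, sorted with cumulative weight:
  y=2 (Ashton, w=90) cum 90
  y=6 (Fenton, w=30) cum 120
  y=11 (Granby, w=70) cum 190
  y=12 (Calder, w=225) cum 415  ← median
  y=18 (Denby, w=110) cum 525
  y=20 (Brookfield, w=6) cum 531
  y=20 (Elwood, w=8) cum 539
⇒ y* = 12

(8, 12)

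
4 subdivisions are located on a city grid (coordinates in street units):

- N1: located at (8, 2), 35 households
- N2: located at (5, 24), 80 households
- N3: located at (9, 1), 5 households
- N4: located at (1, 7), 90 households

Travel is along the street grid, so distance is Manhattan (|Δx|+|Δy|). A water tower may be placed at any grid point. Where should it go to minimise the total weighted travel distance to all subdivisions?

(5, 7)

Manhattan distance separates: Σwᵢ(|x−xᵢ|+|y−yᵢ|) = Σwᵢ|x−xᵢ| + Σwᵢ|y−yᵢ|, so x and y are optimised independently as 1-D weighted medians.
Total weight W = 210; half = 105.
x-coordinate, sorted with cumulative weight:
  x=1 (N4, w=90) cum 90
  x=5 (N2, w=80) cum 170  ← median
  x=8 (N1, w=35) cum 205
  x=9 (N3, w=5) cum 210
⇒ x* = 5
y-coordinate, sorted with cumulative weight:
  y=1 (N3, w=5) cum 5
  y=2 (N1, w=35) cum 40
  y=7 (N4, w=90) cum 130  ← median
  y=24 (N2, w=80) cum 210
⇒ y* = 7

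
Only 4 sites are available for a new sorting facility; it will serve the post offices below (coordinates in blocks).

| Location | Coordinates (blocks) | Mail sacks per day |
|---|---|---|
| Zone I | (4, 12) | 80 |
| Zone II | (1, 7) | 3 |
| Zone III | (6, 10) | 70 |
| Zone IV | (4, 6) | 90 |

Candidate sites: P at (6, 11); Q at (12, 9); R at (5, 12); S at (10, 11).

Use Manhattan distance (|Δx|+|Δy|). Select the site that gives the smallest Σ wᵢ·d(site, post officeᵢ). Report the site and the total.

R, total 947 blocks

Total weighted distance at each candidate:
  P (6, 11): total = 967
  Q (12, 9): total = 2399
  R (5, 12): total = 947
  S (10, 11): total = 1939
Minimum is at R with total 947 blocks.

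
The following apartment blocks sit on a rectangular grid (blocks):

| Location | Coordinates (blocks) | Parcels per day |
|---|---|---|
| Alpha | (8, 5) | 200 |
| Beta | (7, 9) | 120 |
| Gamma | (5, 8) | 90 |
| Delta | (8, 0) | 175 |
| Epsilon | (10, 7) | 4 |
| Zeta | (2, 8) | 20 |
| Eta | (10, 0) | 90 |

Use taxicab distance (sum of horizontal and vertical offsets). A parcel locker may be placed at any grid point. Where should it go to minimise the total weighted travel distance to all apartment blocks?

(8, 5)

Manhattan distance separates: Σwᵢ(|x−xᵢ|+|y−yᵢ|) = Σwᵢ|x−xᵢ| + Σwᵢ|y−yᵢ|, so x and y are optimised independently as 1-D weighted medians.
Total weight W = 699; half = 349.5.
x-coordinate, sorted with cumulative weight:
  x=2 (Zeta, w=20) cum 20
  x=5 (Gamma, w=90) cum 110
  x=7 (Beta, w=120) cum 230
  x=8 (Alpha, w=200) cum 430  ← median
  x=8 (Delta, w=175) cum 605
  x=10 (Epsilon, w=4) cum 609
  x=10 (Eta, w=90) cum 699
⇒ x* = 8
y-coordinate, sorted with cumulative weight:
  y=0 (Delta, w=175) cum 175
  y=0 (Eta, w=90) cum 265
  y=5 (Alpha, w=200) cum 465  ← median
  y=7 (Epsilon, w=4) cum 469
  y=8 (Gamma, w=90) cum 559
  y=8 (Zeta, w=20) cum 579
  y=9 (Beta, w=120) cum 699
⇒ y* = 5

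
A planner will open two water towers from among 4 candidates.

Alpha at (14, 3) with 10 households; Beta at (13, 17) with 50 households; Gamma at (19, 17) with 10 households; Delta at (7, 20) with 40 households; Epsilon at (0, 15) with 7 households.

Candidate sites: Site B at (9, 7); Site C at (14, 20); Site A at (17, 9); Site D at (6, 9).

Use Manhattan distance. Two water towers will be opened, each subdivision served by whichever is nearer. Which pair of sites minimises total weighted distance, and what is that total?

Evaluate every pair (each demand assigned to the nearer of the two):
  {Site B, Site C}: total = 769
  {Site C, Site A}: total = 783
  {Site C, Site D}: total = 784
  {Site A, Site D}: total = 1354
  {Site B, Site A}: total = 1509
  {Site B, Site D}: total = 1554
Best pair: {Site B, Site C} with total 769.

{Site B, Site C}, total 769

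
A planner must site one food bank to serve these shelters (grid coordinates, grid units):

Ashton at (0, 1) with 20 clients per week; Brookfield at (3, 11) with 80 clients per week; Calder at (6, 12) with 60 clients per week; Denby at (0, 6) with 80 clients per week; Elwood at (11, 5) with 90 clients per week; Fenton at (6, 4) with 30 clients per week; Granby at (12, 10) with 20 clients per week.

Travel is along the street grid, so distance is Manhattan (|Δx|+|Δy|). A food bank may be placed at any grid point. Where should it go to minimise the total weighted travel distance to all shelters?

(6, 6)

Manhattan distance separates: Σwᵢ(|x−xᵢ|+|y−yᵢ|) = Σwᵢ|x−xᵢ| + Σwᵢ|y−yᵢ|, so x and y are optimised independently as 1-D weighted medians.
Total weight W = 380; half = 190.
x-coordinate, sorted with cumulative weight:
  x=0 (Ashton, w=20) cum 20
  x=0 (Denby, w=80) cum 100
  x=3 (Brookfield, w=80) cum 180
  x=6 (Calder, w=60) cum 240  ← median
  x=6 (Fenton, w=30) cum 270
  x=11 (Elwood, w=90) cum 360
  x=12 (Granby, w=20) cum 380
⇒ x* = 6
y-coordinate, sorted with cumulative weight:
  y=1 (Ashton, w=20) cum 20
  y=4 (Fenton, w=30) cum 50
  y=5 (Elwood, w=90) cum 140
  y=6 (Denby, w=80) cum 220  ← median
  y=10 (Granby, w=20) cum 240
  y=11 (Brookfield, w=80) cum 320
  y=12 (Calder, w=60) cum 380
⇒ y* = 6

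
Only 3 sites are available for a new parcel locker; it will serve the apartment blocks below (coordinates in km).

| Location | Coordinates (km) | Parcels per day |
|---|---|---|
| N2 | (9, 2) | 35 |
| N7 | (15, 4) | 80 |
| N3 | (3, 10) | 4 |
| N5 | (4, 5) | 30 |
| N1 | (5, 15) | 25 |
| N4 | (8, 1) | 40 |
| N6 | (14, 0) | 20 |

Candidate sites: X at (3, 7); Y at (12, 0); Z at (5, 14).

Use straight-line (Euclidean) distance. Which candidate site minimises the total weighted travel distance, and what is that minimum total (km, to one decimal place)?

Y, total 1481.8 km

Total weighted distance at each candidate:
  X (3, 7): total = 2121.3
  Y (12, 0): total = 1481.8
  Z (5, 14): total = 2755.2
Minimum is at Y with total 1481.8 km.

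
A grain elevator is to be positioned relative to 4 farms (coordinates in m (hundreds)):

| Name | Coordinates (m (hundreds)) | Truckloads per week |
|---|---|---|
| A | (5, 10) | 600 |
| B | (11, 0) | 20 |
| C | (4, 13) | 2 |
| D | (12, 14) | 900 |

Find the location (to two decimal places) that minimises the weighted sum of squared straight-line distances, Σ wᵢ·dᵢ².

(9.22, 12.24)

The minimiser of Σwᵢ‖p−pᵢ‖² is the weighted centroid p* = (Σwᵢpᵢ)/(Σwᵢ).
Σwᵢ = 1522.
Σwᵢxᵢ = 600·5 + 20·11 + 2·4 + 900·12 = 14028.
Σwᵢyᵢ = 600·10 + 20·0 + 2·13 + 900·14 = 18626.
x* = 14028/1522 = 9.22, y* = 18626/1522 = 12.24.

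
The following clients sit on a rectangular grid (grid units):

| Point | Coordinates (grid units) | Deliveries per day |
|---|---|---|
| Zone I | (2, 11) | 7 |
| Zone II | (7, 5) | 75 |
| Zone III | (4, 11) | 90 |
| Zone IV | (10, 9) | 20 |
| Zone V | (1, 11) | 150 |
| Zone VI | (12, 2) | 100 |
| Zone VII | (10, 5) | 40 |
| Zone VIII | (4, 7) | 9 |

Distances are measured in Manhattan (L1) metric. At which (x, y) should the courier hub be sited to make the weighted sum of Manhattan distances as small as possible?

Manhattan distance separates: Σwᵢ(|x−xᵢ|+|y−yᵢ|) = Σwᵢ|x−xᵢ| + Σwᵢ|y−yᵢ|, so x and y are optimised independently as 1-D weighted medians.
Total weight W = 491; half = 245.5.
x-coordinate, sorted with cumulative weight:
  x=1 (Zone V, w=150) cum 150
  x=2 (Zone I, w=7) cum 157
  x=4 (Zone III, w=90) cum 247  ← median
  x=4 (Zone VIII, w=9) cum 256
  x=7 (Zone II, w=75) cum 331
  x=10 (Zone IV, w=20) cum 351
  x=10 (Zone VII, w=40) cum 391
  x=12 (Zone VI, w=100) cum 491
⇒ x* = 4
y-coordinate, sorted with cumulative weight:
  y=2 (Zone VI, w=100) cum 100
  y=5 (Zone II, w=75) cum 175
  y=5 (Zone VII, w=40) cum 215
  y=7 (Zone VIII, w=9) cum 224
  y=9 (Zone IV, w=20) cum 244
  y=11 (Zone I, w=7) cum 251  ← median
  y=11 (Zone III, w=90) cum 341
  y=11 (Zone V, w=150) cum 491
⇒ y* = 11

(4, 11)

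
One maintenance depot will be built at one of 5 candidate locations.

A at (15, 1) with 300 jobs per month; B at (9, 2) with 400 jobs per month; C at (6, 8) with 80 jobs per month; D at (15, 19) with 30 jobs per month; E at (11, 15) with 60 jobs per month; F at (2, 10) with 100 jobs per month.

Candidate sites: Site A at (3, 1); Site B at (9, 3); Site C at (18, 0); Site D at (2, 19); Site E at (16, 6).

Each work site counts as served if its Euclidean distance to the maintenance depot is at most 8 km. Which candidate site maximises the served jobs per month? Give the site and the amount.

Site B, covering 780

Coverage radius r = 8 km; a point is covered iff (Δx)²+(Δy)² ≤ 8² = 64.
  Site A (3, 1): covers {B, C} → 480
  Site B (9, 3): covers {A, B, C} → 780
  Site C (18, 0): covers {A} → 300
  Site D (2, 19): covers {none} → 0
  Site E (16, 6): covers {A} → 300
Maximum coverage at Site B: 780 jobs per month.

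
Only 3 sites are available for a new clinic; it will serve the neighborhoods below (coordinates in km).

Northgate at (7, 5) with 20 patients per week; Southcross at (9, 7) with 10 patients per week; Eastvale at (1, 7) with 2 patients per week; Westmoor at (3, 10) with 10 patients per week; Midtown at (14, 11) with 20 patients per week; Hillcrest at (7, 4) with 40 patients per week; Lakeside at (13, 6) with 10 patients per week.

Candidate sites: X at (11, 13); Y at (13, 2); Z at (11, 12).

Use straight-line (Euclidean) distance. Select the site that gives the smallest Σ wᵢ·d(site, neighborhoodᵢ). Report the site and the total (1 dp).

Total weighted distance at each candidate:
  X (11, 13): total = 889.8
  Y (13, 2): total = 826.3
  Z (11, 12): total = 804.2
Minimum is at Z with total 804.2 km.

Z, total 804.2 km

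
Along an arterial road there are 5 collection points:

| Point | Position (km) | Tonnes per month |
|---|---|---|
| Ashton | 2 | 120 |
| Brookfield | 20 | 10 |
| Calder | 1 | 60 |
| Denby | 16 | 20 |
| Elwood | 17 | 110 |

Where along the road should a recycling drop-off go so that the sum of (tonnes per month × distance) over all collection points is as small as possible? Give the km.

For a sum of weighted absolute distances on a line, the optimum is the weighted median (not the mean). Total weight W = 320; half-weight = 160.
Sort by position and accumulate weight:
  km 1 (Calder, w=60) → cum 60
  km 2 (Ashton, w=120) → cum 180  ≥ 160 → median here
  km 16 (Denby, w=20) → cum 200
  km 17 (Elwood, w=110) → cum 310
  km 20 (Brookfield, w=10) → cum 320
Optimal location: km 2.

x = 2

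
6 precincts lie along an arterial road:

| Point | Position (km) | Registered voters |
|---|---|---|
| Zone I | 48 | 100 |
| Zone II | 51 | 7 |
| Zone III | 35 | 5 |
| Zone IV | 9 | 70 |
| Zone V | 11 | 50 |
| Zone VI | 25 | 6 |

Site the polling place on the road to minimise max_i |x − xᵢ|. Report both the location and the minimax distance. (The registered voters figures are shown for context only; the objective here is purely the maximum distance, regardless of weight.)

The 1-center on a line is the midpoint of the two extreme points: leftmost at 9, rightmost at 51.
Optimal location = (9 + 51)/2 = 30; maximum distance = (51 − 9)/2 = 21.

location 30, max distance 21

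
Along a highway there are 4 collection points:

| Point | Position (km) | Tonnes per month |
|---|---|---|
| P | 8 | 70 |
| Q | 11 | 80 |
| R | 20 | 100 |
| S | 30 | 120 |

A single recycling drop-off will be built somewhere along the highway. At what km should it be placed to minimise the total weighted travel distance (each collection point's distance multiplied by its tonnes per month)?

For a sum of weighted absolute distances on a line, the optimum is the weighted median (not the mean). Total weight W = 370; half-weight = 185.
Sort by position and accumulate weight:
  km 8 (P, w=70) → cum 70
  km 11 (Q, w=80) → cum 150
  km 20 (R, w=100) → cum 250  ≥ 185 → median here
  km 30 (S, w=120) → cum 370
Optimal location: km 20.

x = 20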